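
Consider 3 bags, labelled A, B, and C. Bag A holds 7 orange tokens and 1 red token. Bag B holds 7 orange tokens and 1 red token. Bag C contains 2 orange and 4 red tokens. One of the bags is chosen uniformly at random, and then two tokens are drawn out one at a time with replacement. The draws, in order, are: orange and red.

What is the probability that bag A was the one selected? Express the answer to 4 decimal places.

0.2480

For each hypothesis, P(data | H) works out to: P(data | bag A) = (7/8)(1/8) = 7/64; P(data | bag B) = (7/8)(1/8) = 7/64; P(data | bag C) = (2/6)(4/6) = 2/9.
Weighting by the prior gives 1/3 · 7/64 = 7/192, 1/3 · 7/64 = 7/192, 1/3 · 2/9 = 2/27; with total 127/864.
By Bayes' rule, P(bag A | data) = (7/192) / (127/864) = 63/254.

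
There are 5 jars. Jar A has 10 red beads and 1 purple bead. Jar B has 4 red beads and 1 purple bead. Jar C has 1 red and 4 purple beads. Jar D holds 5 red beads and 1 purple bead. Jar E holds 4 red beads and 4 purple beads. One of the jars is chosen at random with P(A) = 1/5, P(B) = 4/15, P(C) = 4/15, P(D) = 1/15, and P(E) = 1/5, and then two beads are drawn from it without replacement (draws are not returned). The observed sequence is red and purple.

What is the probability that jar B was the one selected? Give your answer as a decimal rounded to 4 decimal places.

0.2762

For each hypothesis, P(data | H) works out to: P(data | jar A) = (10/11)(1/10) = 0.090909; P(data | jar B) = (4/5)(1/4) = 0.2; P(data | jar C) = (1/5)(4/4) = 0.2; P(data | jar D) = (5/6)(1/5) = 0.16667; P(data | jar E) = (4/8)(4/7) = 0.28571.
The prior-weighted likelihoods are 1/5 · 0.090909 = 0.018182, 4/15 · 0.2 = 0.053333, 4/15 · 0.2 = 0.053333, 1/15 · 0.16667 = 0.011111, 1/5 · 0.28571 = 0.057143; with total 0.1931.
By Bayes' rule, P(jar B | data) = (0.053333) / (0.1931) = 0.27619.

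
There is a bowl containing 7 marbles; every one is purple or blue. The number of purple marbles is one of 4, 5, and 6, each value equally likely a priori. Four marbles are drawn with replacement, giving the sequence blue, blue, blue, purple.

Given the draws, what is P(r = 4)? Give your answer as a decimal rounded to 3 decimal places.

0.701

Under each hypothesis, the probability of the observed sequence is: P(data | r = 4) = (3/7)(3/7)(3/7)(4/7) = 0.044981; P(data | r = 5) = (2/7)(2/7)(2/7)(5/7) = 0.01666; P(data | r = 6) = (1/7)(1/7)(1/7)(6/7) = 0.002499.
Weighting by the prior gives 1/3 · 0.044981 = 0.014994, 1/3 · 0.01666 = 0.0055532, 1/3 · 0.002499 = 0.00083299; these sum to 0.02138.
Hence P(r = 4 | data) = (0.014994) / (0.02138) = 0.7013.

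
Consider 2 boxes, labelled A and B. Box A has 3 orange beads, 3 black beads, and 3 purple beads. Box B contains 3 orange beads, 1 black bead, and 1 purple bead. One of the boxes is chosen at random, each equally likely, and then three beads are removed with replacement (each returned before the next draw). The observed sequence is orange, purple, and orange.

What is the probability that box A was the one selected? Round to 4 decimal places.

0.3397

Compute the likelihood of the observed sequence for each case: P(data | box A) = (3/9)(3/9)(3/9) = 0.037037; P(data | box B) = (3/5)(1/5)(3/5) = 0.072.
The prior-weighted likelihoods are 1/2 · 0.037037 = 0.018519, 1/2 · 0.072 = 0.036; these sum to 0.054519.
Hence P(box A | data) = (0.018519) / (0.054519) = 0.33967.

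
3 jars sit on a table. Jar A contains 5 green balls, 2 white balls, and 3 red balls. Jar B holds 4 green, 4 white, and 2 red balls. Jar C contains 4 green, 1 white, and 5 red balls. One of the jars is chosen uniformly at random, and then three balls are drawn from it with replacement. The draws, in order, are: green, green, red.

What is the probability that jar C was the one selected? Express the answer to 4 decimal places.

0.4278

Under each hypothesis, the probability of the observed sequence is: P(data | jar A) = (5/10)(5/10)(3/10) = 0.075; P(data | jar B) = (4/10)(4/10)(2/10) = 0.032; P(data | jar C) = (4/10)(4/10)(5/10) = 0.08.
Multiplying each by its prior: 1/3 · 0.075 = 0.025, 1/3 · 0.032 = 0.010667, 1/3 · 0.08 = 0.026667; summing to 0.062333.
Therefore the posterior P(jar C | data) = (0.026667) / (0.062333) = 0.42781.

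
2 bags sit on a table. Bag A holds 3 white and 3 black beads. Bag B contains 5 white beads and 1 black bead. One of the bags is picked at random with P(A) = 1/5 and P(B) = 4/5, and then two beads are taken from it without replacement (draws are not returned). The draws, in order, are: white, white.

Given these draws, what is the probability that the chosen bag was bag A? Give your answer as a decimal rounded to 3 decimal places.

0.070

Compute the likelihood of the observed sequence for each case: P(data | bag A) = (3/6)(2/5) = 1/5; P(data | bag B) = (5/6)(4/5) = 2/3.
Weighting by the prior gives 1/5 · 1/5 = 1/25, 4/5 · 2/3 = 8/15; with total 43/75.
Therefore the posterior P(bag A | data) = (1/25) / (43/75) = 3/43.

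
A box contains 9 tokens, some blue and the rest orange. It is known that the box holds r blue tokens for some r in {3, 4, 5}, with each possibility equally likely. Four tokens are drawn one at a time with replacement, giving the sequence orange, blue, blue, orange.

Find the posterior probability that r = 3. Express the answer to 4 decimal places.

0.2883

For each hypothesis, P(data | H) works out to: P(data | r = 3) = (6/9)(3/9)(3/9)(6/9) = 0.049383; P(data | r = 4) = (5/9)(4/9)(4/9)(5/9) = 0.060966; P(data | r = 5) = (4/9)(5/9)(5/9)(4/9) = 0.060966.
The prior-weighted likelihoods are 1/3 · 0.049383 = 0.016461, 1/3 · 0.060966 = 0.020322, 1/3 · 0.060966 = 0.020322; these sum to 0.057105.
By Bayes' rule, P(r = 3 | data) = (0.016461) / (0.057105) = 0.28826.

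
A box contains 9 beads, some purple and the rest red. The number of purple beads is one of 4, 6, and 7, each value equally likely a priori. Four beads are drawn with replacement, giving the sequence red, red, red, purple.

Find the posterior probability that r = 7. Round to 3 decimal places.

Compute the likelihood of the observed sequence for each case: P(data | r = 4) = (5/9)(5/9)(5/9)(4/9) = 0.076208; P(data | r = 6) = (3/9)(3/9)(3/9)(6/9) = 0.024691; P(data | r = 7) = (2/9)(2/9)(2/9)(7/9) = 0.0085353.
Weighting by the prior gives 1/3 · 0.076208 = 0.025403, 1/3 · 0.024691 = 0.0082305, 1/3 · 0.0085353 = 0.0028451; with total 0.036478.
Hence P(r = 7 | data) = (0.0028451) / (0.036478) = 0.077994.

0.078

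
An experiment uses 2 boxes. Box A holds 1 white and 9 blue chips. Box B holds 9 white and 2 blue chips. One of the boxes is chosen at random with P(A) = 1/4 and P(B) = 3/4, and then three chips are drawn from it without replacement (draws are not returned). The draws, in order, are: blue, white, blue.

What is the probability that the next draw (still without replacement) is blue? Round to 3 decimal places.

0.647

For each hypothesis, P(data | H) works out to: P(data | box A) = (9/10)(1/9)(8/8) = 1/10; P(data | box B) = (2/11)(9/10)(1/9) = 1/55.
Weighting by the prior gives 1/4 · 1/10 = 1/40, 3/4 · 1/55 = 3/220; summing to 17/440.
Dividing through by the total gives posterior P(box A | data) = 11/17, P(box B | data) = 6/17.
Averaging over the posterior, P(blue next | data) = (1)(11/17) + (0)(6/17) = 11/17.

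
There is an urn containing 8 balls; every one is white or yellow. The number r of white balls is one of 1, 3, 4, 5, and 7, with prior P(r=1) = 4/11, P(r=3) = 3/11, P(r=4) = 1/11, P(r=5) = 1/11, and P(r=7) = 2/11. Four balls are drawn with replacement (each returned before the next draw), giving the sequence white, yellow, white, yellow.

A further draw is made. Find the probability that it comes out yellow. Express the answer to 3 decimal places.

Under each hypothesis, the probability of the observed sequence is: P(data | r = 1) = (1/8)(7/8)(1/8)(7/8) = 0.011963; P(data | r = 3) = (3/8)(5/8)(3/8)(5/8) = 0.054932; P(data | r = 4) = (4/8)(4/8)(4/8)(4/8) = 0.0625; P(data | r = 5) = (5/8)(3/8)(5/8)(3/8) = 0.054932; P(data | r = 7) = (7/8)(1/8)(7/8)(1/8) = 0.011963.
Weighting by the prior gives 4/11 · 0.011963 = 0.0043501, 3/11 · 0.054932 = 0.014981, 1/11 · 0.0625 = 0.0056818, 1/11 · 0.054932 = 0.0049938, 2/11 · 0.011963 = 0.0021751; with total 0.032182.
Normalising, the posterior is P(r = 1 | data) = 0.13517, P(r = 3 | data) = 0.46552, P(r = 4 | data) = 0.17655, P(r = 5 | data) = 0.15517, P(r = 7 | data) = 0.067586.
The predictive probability is P(yellow next | data) = (7/8)(0.13517) + (5/8)(0.46552) + (1/2)(0.17655) + (3/8)(0.15517) + (1/8)(0.067586) = 0.56414.

0.564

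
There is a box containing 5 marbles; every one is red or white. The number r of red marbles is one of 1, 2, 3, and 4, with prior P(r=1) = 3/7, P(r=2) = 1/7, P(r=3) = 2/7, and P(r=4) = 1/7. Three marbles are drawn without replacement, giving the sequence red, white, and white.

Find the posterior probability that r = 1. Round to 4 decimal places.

0.6000

The likelihood of the observed sequence under each hypothesis: P(data | r = 1) = (1/5)(4/4)(3/3) = 1/5; P(data | r = 2) = (2/5)(3/4)(2/3) = 1/5; P(data | r = 3) = (3/5)(2/4)(1/3) = 1/10; P(data | r = 4) = (4/5)(1/4)(0/3) = 0.
Weighting by the prior gives 3/7 · 1/5 = 3/35, 1/7 · 1/5 = 1/35, 2/7 · 1/10 = 1/35, 1/7 · 0 = 0; these sum to 1/7.
Therefore the posterior P(r = 1 | data) = (3/35) / (1/7) = 3/5.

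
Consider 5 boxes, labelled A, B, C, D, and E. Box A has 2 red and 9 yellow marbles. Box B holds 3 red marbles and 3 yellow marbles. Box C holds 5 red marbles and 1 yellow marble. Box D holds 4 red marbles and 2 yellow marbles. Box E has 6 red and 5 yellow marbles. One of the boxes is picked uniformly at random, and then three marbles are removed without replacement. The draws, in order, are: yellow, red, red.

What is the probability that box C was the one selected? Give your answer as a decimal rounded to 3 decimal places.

Compute the likelihood of the observed sequence for each case: P(data | box A) = (9/11)(2/10)(1/9) = 0.018182; P(data | box B) = (3/6)(3/5)(2/4) = 0.15; P(data | box C) = (1/6)(5/5)(4/4) = 0.16667; P(data | box D) = (2/6)(4/5)(3/4) = 0.2; P(data | box E) = (5/11)(6/10)(5/9) = 0.15152.
The prior-weighted likelihoods are 1/5 · 0.018182 = 0.0036364, 1/5 · 0.15 = 0.03, 1/5 · 0.16667 = 0.033333, 1/5 · 0.2 = 0.04, 1/5 · 0.15152 = 0.030303; these sum to 0.13727.
Therefore the posterior P(box C | data) = (0.033333) / (0.13727) = 0.24283.

0.243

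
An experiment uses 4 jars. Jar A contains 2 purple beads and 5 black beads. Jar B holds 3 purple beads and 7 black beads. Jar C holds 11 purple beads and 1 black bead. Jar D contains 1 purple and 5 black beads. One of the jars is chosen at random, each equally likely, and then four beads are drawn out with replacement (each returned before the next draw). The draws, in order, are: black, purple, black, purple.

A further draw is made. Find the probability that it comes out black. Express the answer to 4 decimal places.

0.6961

The likelihood of the observed sequence under each hypothesis: P(data | jar A) = (5/7)(2/7)(5/7)(2/7) = 0.041649; P(data | jar B) = (7/10)(3/10)(7/10)(3/10) = 0.0441; P(data | jar C) = (1/12)(11/12)(1/12)(11/12) = 0.0058353; P(data | jar D) = (5/6)(1/6)(5/6)(1/6) = 0.01929.
Weighting by the prior gives 1/4 · 0.041649 = 0.010412, 1/4 · 0.0441 = 0.011025, 1/4 · 0.0058353 = 0.0014588, 1/4 · 0.01929 = 0.0048225; these sum to 0.027719.
Dividing through by the total gives posterior P(jar A | data) = 0.37564, P(jar B | data) = 0.39775, P(jar C | data) = 0.052629, P(jar D | data) = 0.17398.
Averaging over the posterior, P(black next | data) = (5/7)(0.37564) + (7/10)(0.39775) + (1/12)(0.052629) + (5/6)(0.17398) = 0.69611.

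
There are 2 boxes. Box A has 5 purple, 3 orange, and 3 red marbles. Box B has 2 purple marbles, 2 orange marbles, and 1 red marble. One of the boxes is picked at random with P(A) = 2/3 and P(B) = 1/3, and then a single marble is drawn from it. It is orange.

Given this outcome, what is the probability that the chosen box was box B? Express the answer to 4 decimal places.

For each hypothesis, P(data | H) works out to: P(data | box A) = (3/11) = 3/11; P(data | box B) = (2/5) = 2/5.
Multiplying each by its prior: 2/3 · 3/11 = 2/11, 1/3 · 2/5 = 2/15; summing to 52/165.
Therefore the posterior P(box B | data) = (2/15) / (52/165) = 11/26.

0.4231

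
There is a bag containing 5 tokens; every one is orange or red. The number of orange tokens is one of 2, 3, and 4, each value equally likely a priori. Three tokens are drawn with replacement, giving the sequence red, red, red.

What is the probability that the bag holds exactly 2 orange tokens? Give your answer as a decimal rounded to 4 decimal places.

The likelihood of the observed sequence under each hypothesis: P(data | r = 2) = (3/5)(3/5)(3/5) = 27/125; P(data | r = 3) = (2/5)(2/5)(2/5) = 8/125; P(data | r = 4) = (1/5)(1/5)(1/5) = 1/125.
Multiplying each by its prior: 1/3 · 27/125 = 9/125, 1/3 · 8/125 = 8/375, 1/3 · 1/125 = 1/375; these sum to 12/125.
So P(r = 2 | data) = (9/125) / (12/125) = 3/4.

0.7500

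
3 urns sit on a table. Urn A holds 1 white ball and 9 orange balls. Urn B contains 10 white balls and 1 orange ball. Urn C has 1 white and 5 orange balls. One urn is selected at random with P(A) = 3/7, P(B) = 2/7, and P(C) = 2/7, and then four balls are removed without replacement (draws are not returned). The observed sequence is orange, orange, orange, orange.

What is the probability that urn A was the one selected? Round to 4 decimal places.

0.7297

The likelihood of the observed sequence under each hypothesis: P(data | urn A) = (9/10)(8/9)(7/8)(6/7) = 3/5; P(data | urn B) = (1/11)(0/10) = 0; P(data | urn C) = (5/6)(4/5)(3/4)(2/3) = 1/3.
Weighting by the prior gives 3/7 · 3/5 = 9/35, 2/7 · 0 = 0, 2/7 · 1/3 = 2/21; these sum to 37/105.
By Bayes' rule, P(urn A | data) = (9/35) / (37/105) = 27/37.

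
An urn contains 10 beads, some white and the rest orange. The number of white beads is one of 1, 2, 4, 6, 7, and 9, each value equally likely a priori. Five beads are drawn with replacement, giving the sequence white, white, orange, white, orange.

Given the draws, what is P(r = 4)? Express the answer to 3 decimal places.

0.227

Under each hypothesis, the probability of the observed sequence is: P(data | r = 1) = (1/10)(1/10)(9/10)(1/10)(9/10) = 0.00081; P(data | r = 2) = (2/10)(2/10)(8/10)(2/10)(8/10) = 0.00512; P(data | r = 4) = (4/10)(4/10)(6/10)(4/10)(6/10) = 0.02304; P(data | r = 6) = (6/10)(6/10)(4/10)(6/10)(4/10) = 0.03456; P(data | r = 7) = (7/10)(7/10)(3/10)(7/10)(3/10) = 0.03087; P(data | r = 9) = (9/10)(9/10)(1/10)(9/10)(1/10) = 0.00729.
Weighting by the prior gives 1/6 · 0.00081 = 0.000135, 1/6 · 0.00512 = 0.00085333, 1/6 · 0.02304 = 0.00384, 1/6 · 0.03456 = 0.00576, 1/6 · 0.03087 = 0.005145, 1/6 · 0.00729 = 0.001215; with total 0.016948.
So P(r = 4 | data) = (0.00384) / (0.016948) = 0.22657.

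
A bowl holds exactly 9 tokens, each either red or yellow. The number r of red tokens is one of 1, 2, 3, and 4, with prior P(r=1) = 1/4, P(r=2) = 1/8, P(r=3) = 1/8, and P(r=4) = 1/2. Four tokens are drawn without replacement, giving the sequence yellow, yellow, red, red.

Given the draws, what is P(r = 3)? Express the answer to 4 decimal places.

0.1471

Compute the likelihood of the observed sequence for each case: P(data | r = 1) = (8/9)(7/8)(1/7)(0/6) = 0; P(data | r = 2) = (7/9)(6/8)(2/7)(1/6) = 1/36; P(data | r = 3) = (6/9)(5/8)(3/7)(2/6) = 5/84; P(data | r = 4) = (5/9)(4/8)(4/7)(3/6) = 5/63.
The prior-weighted likelihoods are 1/4 · 0 = 0, 1/8 · 1/36 = 1/288, 1/8 · 5/84 = 5/672, 1/2 · 5/63 = 5/126; with total 17/336.
So P(r = 3 | data) = (5/672) / (17/336) = 5/34.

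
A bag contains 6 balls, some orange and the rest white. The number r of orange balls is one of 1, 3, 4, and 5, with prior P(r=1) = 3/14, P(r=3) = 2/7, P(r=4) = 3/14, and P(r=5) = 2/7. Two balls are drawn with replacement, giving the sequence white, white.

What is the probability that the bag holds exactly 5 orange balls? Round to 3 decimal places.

Compute the likelihood of the observed sequence for each case: P(data | r = 1) = (5/6)(5/6) = 25/36; P(data | r = 3) = (3/6)(3/6) = 1/4; P(data | r = 4) = (2/6)(2/6) = 1/9; P(data | r = 5) = (1/6)(1/6) = 1/36.
Weighting by the prior gives 3/14 · 25/36 = 25/168, 2/7 · 1/4 = 1/14, 3/14 · 1/9 = 1/42, 2/7 · 1/36 = 1/126; with total 127/504.
So P(r = 5 | data) = (1/126) / (127/504) = 4/127.

0.031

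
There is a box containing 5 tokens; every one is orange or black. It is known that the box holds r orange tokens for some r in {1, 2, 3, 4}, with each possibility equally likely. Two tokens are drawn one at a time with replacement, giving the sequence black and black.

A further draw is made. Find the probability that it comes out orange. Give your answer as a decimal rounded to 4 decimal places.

0.3333

The likelihood of the observed sequence under each hypothesis: P(data | r = 1) = (4/5)(4/5) = 16/25; P(data | r = 2) = (3/5)(3/5) = 9/25; P(data | r = 3) = (2/5)(2/5) = 4/25; P(data | r = 4) = (1/5)(1/5) = 1/25.
Weighting by the prior gives 1/4 · 16/25 = 4/25, 1/4 · 9/25 = 9/100, 1/4 · 4/25 = 1/25, 1/4 · 1/25 = 1/100; summing to 3/10.
Normalising, the posterior is P(r = 1 | data) = 8/15, P(r = 2 | data) = 3/10, P(r = 3 | data) = 2/15, P(r = 4 | data) = 1/30.
So P(orange next | data) = Σ P(orange next | H) P(H | data) = (1/5)(8/15) + (2/5)(3/10) + (3/5)(2/15) + (4/5)(1/30) = 1/3.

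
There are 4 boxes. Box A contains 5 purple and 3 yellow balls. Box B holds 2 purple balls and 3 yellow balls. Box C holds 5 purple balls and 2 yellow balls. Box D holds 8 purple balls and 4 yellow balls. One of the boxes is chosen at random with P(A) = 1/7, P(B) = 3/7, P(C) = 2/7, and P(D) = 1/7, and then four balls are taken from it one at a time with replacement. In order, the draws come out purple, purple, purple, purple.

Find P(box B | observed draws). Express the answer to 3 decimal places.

0.081

Under each hypothesis, the probability of the observed sequence is: P(data | box A) = (5/8)(5/8)(5/8)(5/8) = 0.15259; P(data | box B) = (2/5)(2/5)(2/5)(2/5) = 0.0256; P(data | box C) = (5/7)(5/7)(5/7)(5/7) = 0.26031; P(data | box D) = (8/12)(8/12)(8/12)(8/12) = 0.19753.
Multiplying each by its prior: 1/7 · 0.15259 = 0.021798, 3/7 · 0.0256 = 0.010971, 2/7 · 0.26031 = 0.074374, 1/7 · 0.19753 = 0.028219; summing to 0.13536.
Therefore the posterior P(box B | data) = (0.010971) / (0.13536) = 0.081052.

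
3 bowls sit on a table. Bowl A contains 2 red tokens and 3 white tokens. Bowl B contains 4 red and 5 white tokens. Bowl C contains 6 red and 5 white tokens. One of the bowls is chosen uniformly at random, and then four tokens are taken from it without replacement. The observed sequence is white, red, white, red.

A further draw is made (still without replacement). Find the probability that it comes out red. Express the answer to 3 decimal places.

0.294

For each hypothesis, P(data | H) works out to: P(data | bowl A) = (3/5)(2/4)(2/3)(1/2) = 0.1; P(data | bowl B) = (5/9)(4/8)(4/7)(3/6) = 0.079365; P(data | bowl C) = (5/11)(6/10)(4/9)(5/8) = 0.075758.
Multiplying each by its prior: 1/3 · 0.1 = 0.033333, 1/3 · 0.079365 = 0.026455, 1/3 · 0.075758 = 0.025253; with total 0.085041.
Dividing through by the total gives posterior P(bowl A | data) = 0.39197, P(bowl B | data) = 0.31109, P(bowl C | data) = 0.29695.
So P(red next | data) = Σ P(red next | H) P(H | data) = (0)(0.39197) + (2/5)(0.31109) + (4/7)(0.29695) = 0.29412.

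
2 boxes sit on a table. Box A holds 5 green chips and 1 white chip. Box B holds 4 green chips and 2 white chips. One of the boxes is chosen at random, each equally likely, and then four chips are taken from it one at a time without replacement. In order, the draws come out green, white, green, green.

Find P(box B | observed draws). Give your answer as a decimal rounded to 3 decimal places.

For each hypothesis, P(data | H) works out to: P(data | box A) = (5/6)(1/5)(4/4)(3/3) = 1/6; P(data | box B) = (4/6)(2/5)(3/4)(2/3) = 2/15.
Weighting by the prior gives 1/2 · 1/6 = 1/12, 1/2 · 2/15 = 1/15; these sum to 3/20.
Therefore the posterior P(box B | data) = (1/15) / (3/20) = 4/9.

0.444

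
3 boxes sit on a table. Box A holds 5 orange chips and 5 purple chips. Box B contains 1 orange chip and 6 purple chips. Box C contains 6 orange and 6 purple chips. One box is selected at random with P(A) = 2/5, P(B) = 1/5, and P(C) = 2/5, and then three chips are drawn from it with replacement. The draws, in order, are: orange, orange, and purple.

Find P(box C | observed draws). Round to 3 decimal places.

0.483

The likelihood of the observed sequence under each hypothesis: P(data | box A) = (5/10)(5/10)(5/10) = 0.125; P(data | box B) = (1/7)(1/7)(6/7) = 0.017493; P(data | box C) = (6/12)(6/12)(6/12) = 0.125.
Weighting by the prior gives 2/5 · 0.125 = 0.05, 1/5 · 0.017493 = 0.0034985, 2/5 · 0.125 = 0.05; summing to 0.1035.
Hence P(box C | data) = (0.05) / (0.1035) = 0.4831.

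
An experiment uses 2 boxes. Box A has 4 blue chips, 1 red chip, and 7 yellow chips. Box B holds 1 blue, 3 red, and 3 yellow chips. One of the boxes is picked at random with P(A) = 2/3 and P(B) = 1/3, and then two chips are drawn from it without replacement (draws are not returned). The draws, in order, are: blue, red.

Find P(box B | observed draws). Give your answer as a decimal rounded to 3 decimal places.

0.541

Under each hypothesis, the probability of the observed sequence is: P(data | box A) = (4/12)(1/11) = 0.030303; P(data | box B) = (1/7)(3/6) = 0.071429.
Weighting by the prior gives 2/3 · 0.030303 = 0.020202, 1/3 · 0.071429 = 0.02381; with total 0.044012.
By Bayes' rule, P(box B | data) = (0.02381) / (0.044012) = 0.54098.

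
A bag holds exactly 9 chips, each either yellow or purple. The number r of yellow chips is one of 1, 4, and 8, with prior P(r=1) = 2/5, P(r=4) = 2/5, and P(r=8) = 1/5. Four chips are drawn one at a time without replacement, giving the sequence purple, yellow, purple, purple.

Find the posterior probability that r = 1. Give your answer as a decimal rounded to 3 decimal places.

The likelihood of the observed sequence under each hypothesis: P(data | r = 1) = (8/9)(1/8)(7/7)(6/6) = 1/9; P(data | r = 4) = (5/9)(4/8)(4/7)(3/6) = 5/63; P(data | r = 8) = (1/9)(8/8)(0/7) = 0.
Multiplying each by its prior: 2/5 · 1/9 = 2/45, 2/5 · 5/63 = 2/63, 1/5 · 0 = 0; with total 8/105.
So P(r = 1 | data) = (2/45) / (8/105) = 7/12.

0.583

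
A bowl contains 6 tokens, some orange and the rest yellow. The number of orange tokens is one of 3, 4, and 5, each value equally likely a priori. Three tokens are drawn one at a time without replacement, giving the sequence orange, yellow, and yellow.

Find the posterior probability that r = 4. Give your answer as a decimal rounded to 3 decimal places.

0.308

The likelihood of the observed sequence under each hypothesis: P(data | r = 3) = (3/6)(3/5)(2/4) = 3/20; P(data | r = 4) = (4/6)(2/5)(1/4) = 1/15; P(data | r = 5) = (5/6)(1/5)(0/4) = 0.
The prior-weighted likelihoods are 1/3 · 3/20 = 1/20, 1/3 · 1/15 = 1/45, 1/3 · 0 = 0; these sum to 13/180.
By Bayes' rule, P(r = 4 | data) = (1/45) / (13/180) = 4/13.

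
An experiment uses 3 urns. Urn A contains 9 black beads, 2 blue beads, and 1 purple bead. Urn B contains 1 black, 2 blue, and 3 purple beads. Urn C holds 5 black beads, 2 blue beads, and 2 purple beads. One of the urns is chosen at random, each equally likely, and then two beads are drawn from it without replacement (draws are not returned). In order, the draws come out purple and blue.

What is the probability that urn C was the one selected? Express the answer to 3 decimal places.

The likelihood of the observed sequence under each hypothesis: P(data | urn A) = (1/12)(2/11) = 0.015152; P(data | urn B) = (3/6)(2/5) = 0.2; P(data | urn C) = (2/9)(2/8) = 0.055556.
Multiplying each by its prior: 1/3 · 0.015152 = 0.0050505, 1/3 · 0.2 = 0.066667, 1/3 · 0.055556 = 0.018519; with total 0.090236.
Therefore the posterior P(urn C | data) = (0.018519) / (0.090236) = 0.20522.

0.205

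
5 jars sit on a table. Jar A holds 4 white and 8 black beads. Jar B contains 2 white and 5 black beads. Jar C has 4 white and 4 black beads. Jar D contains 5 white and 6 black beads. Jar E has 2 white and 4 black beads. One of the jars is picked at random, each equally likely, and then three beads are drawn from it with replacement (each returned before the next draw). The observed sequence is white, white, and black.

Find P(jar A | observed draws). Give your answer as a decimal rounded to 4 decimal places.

0.1668

Compute the likelihood of the observed sequence for each case: P(data | jar A) = (4/12)(4/12)(8/12) = 0.074074; P(data | jar B) = (2/7)(2/7)(5/7) = 0.058309; P(data | jar C) = (4/8)(4/8)(4/8) = 0.125; P(data | jar D) = (5/11)(5/11)(6/11) = 0.1127; P(data | jar E) = (2/6)(2/6)(4/6) = 0.074074.
Multiplying each by its prior: 1/5 · 0.074074 = 0.014815, 1/5 · 0.058309 = 0.011662, 1/5 · 0.125 = 0.025, 1/5 · 0.1127 = 0.022539, 1/5 · 0.074074 = 0.014815; these sum to 0.088831.
So P(jar A | data) = (0.014815) / (0.088831) = 0.16678.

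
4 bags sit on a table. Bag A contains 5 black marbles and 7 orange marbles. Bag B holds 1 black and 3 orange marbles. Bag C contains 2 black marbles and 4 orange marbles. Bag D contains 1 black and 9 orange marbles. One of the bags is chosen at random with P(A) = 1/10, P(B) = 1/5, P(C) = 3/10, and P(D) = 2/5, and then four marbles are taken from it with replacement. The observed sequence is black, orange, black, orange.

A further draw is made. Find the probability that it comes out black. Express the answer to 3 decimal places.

The likelihood of the observed sequence under each hypothesis: P(data | bag A) = (5/12)(7/12)(5/12)(7/12) = 0.059076; P(data | bag B) = (1/4)(3/4)(1/4)(3/4) = 0.035156; P(data | bag C) = (2/6)(4/6)(2/6)(4/6) = 0.049383; P(data | bag D) = (1/10)(9/10)(1/10)(9/10) = 0.0081.
Weighting by the prior gives 1/10 · 0.059076 = 0.0059076, 1/5 · 0.035156 = 0.0070313, 3/10 · 0.049383 = 0.014815, 2/5 · 0.0081 = 0.00324; summing to 0.030994.
Dividing through by the total gives posterior P(bag A | data) = 0.19061, P(bag B | data) = 0.22686, P(bag C | data) = 0.47799, P(bag D | data) = 0.10454.
Averaging over the posterior, P(black next | data) = (5/12)(0.19061) + (1/4)(0.22686) + (1/3)(0.47799) + (1/10)(0.10454) = 0.30592.

0.306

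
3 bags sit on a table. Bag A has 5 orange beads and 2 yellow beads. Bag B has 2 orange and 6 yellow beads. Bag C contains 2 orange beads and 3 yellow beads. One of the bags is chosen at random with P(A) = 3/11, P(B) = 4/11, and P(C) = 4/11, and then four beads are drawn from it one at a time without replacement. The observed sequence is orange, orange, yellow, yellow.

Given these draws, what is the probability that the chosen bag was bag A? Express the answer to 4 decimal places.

0.2083

Under each hypothesis, the probability of the observed sequence is: P(data | bag A) = (5/7)(4/6)(2/5)(1/4) = 1/21; P(data | bag B) = (2/8)(1/7)(6/6)(5/5) = 1/28; P(data | bag C) = (2/5)(1/4)(3/3)(2/2) = 1/10.
Multiplying each by its prior: 3/11 · 1/21 = 1/77, 4/11 · 1/28 = 1/77, 4/11 · 1/10 = 2/55; with total 24/385.
By Bayes' rule, P(bag A | data) = (1/77) / (24/385) = 5/24.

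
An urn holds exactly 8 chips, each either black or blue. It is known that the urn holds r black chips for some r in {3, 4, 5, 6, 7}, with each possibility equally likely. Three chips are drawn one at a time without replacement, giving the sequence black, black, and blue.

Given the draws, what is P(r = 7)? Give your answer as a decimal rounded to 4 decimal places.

The likelihood of the observed sequence under each hypothesis: P(data | r = 3) = (3/8)(2/7)(5/6) = 5/56; P(data | r = 4) = (4/8)(3/7)(4/6) = 1/7; P(data | r = 5) = (5/8)(4/7)(3/6) = 5/28; P(data | r = 6) = (6/8)(5/7)(2/6) = 5/28; P(data | r = 7) = (7/8)(6/7)(1/6) = 1/8.
The prior-weighted likelihoods are 1/5 · 5/56 = 1/56, 1/5 · 1/7 = 1/35, 1/5 · 5/28 = 1/28, 1/5 · 5/28 = 1/28, 1/5 · 1/8 = 1/40; with total 1/7.
By Bayes' rule, P(r = 7 | data) = (1/40) / (1/7) = 7/40.

0.1750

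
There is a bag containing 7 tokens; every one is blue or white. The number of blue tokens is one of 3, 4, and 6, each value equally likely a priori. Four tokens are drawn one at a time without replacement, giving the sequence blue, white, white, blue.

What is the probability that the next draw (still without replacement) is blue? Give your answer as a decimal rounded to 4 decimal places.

Compute the likelihood of the observed sequence for each case: P(data | r = 3) = (3/7)(4/6)(3/5)(2/4) = 3/35; P(data | r = 4) = (4/7)(3/6)(2/5)(3/4) = 3/35; P(data | r = 6) = (6/7)(1/6)(0/5) = 0.
Multiplying each by its prior: 1/3 · 3/35 = 1/35, 1/3 · 3/35 = 1/35, 1/3 · 0 = 0; summing to 2/35.
The posterior is then P(r = 3 | data) = 1/2, P(r = 4 | data) = 1/2, P(r = 6 | data) = 0.
So P(blue next | data) = Σ P(blue next | H) P(H | data) = (1/3)(1/2) + (2/3)(1/2) = 1/2.

0.5000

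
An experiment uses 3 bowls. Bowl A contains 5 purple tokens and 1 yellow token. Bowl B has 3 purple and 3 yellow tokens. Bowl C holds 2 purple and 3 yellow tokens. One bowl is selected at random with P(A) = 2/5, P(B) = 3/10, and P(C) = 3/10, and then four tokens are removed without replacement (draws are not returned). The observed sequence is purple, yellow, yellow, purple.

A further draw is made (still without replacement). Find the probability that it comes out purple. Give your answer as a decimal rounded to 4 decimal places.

The likelihood of the observed sequence under each hypothesis: P(data | bowl A) = (5/6)(1/5)(0/4) = 0; P(data | bowl B) = (3/6)(3/5)(2/4)(2/3) = 1/10; P(data | bowl C) = (2/5)(3/4)(2/3)(1/2) = 1/10.
Weighting by the prior gives 2/5 · 0 = 0, 3/10 · 1/10 = 3/100, 3/10 · 1/10 = 3/100; summing to 3/50.
Dividing through by the total gives posterior P(bowl A | data) = 0, P(bowl B | data) = 1/2, P(bowl C | data) = 1/2.
Averaging over the posterior, P(purple next | data) = (1/2)(1/2) + (0)(1/2) = 1/4.

0.2500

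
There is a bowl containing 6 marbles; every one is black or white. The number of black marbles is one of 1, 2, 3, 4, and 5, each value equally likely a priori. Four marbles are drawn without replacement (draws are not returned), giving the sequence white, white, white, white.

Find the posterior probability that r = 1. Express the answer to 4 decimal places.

0.8333

For each hypothesis, P(data | H) works out to: P(data | r = 1) = (5/6)(4/5)(3/4)(2/3) = 1/3; P(data | r = 2) = (4/6)(3/5)(2/4)(1/3) = 1/15; P(data | r = 3) = (3/6)(2/5)(1/4)(0/3) = 0; P(data | r = 4) = (2/6)(1/5)(0/4) = 0; P(data | r = 5) = (1/6)(0/5) = 0.
Multiplying each by its prior: 1/5 · 1/3 = 1/15, 1/5 · 1/15 = 1/75, 1/5 · 0 = 0, 1/5 · 0 = 0, 1/5 · 0 = 0; these sum to 2/25.
Hence P(r = 1 | data) = (1/15) / (2/25) = 5/6.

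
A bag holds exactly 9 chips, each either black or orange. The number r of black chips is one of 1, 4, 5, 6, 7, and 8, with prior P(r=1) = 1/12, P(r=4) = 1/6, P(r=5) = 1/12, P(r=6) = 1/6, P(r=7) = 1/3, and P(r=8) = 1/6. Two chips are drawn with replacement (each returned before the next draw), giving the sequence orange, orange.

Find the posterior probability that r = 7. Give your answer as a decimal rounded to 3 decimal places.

Under each hypothesis, the probability of the observed sequence is: P(data | r = 1) = (8/9)(8/9) = 64/81; P(data | r = 4) = (5/9)(5/9) = 25/81; P(data | r = 5) = (4/9)(4/9) = 16/81; P(data | r = 6) = (3/9)(3/9) = 1/9; P(data | r = 7) = (2/9)(2/9) = 4/81; P(data | r = 8) = (1/9)(1/9) = 1/81.
The prior-weighted likelihoods are 1/12 · 64/81 = 16/243, 1/6 · 25/81 = 25/486, 1/12 · 16/81 = 4/243, 1/6 · 1/9 = 1/54, 1/3 · 4/81 = 4/243, 1/6 · 1/81 = 1/486; these sum to 83/486.
Hence P(r = 7 | data) = (4/243) / (83/486) = 8/83.

0.096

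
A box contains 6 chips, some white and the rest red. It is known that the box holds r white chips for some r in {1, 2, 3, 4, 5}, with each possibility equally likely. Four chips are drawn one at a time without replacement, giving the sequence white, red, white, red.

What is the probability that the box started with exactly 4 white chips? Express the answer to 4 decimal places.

The likelihood of the observed sequence under each hypothesis: P(data | r = 1) = (1/6)(5/5)(0/4) = 0; P(data | r = 2) = (2/6)(4/5)(1/4)(3/3) = 1/15; P(data | r = 3) = (3/6)(3/5)(2/4)(2/3) = 1/10; P(data | r = 4) = (4/6)(2/5)(3/4)(1/3) = 1/15; P(data | r = 5) = (5/6)(1/5)(4/4)(0/3) = 0.
Multiplying each by its prior: 1/5 · 0 = 0, 1/5 · 1/15 = 1/75, 1/5 · 1/10 = 1/50, 1/5 · 1/15 = 1/75, 1/5 · 0 = 0; summing to 7/150.
Hence P(r = 4 | data) = (1/75) / (7/150) = 2/7.

0.2857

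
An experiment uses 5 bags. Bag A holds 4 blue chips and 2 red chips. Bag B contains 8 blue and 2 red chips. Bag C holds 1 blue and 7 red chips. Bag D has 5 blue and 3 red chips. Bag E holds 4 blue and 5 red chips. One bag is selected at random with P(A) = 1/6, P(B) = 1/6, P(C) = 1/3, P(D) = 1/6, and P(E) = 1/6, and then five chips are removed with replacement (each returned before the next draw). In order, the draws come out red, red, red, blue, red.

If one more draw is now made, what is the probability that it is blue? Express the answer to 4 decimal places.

For each hypothesis, P(data | H) works out to: P(data | bag A) = (2/6)(2/6)(2/6)(4/6)(2/6) = 0.0082305; P(data | bag B) = (2/10)(2/10)(2/10)(8/10)(2/10) = 0.00128; P(data | bag C) = (7/8)(7/8)(7/8)(1/8)(7/8) = 0.073273; P(data | bag D) = (3/8)(3/8)(3/8)(5/8)(3/8) = 0.01236; P(data | bag E) = (5/9)(5/9)(5/9)(4/9)(5/9) = 0.042338.
Weighting by the prior gives 1/6 · 0.0082305 = 0.0013717, 1/6 · 0.00128 = 0.00021333, 1/3 · 0.073273 = 0.024424, 1/6 · 0.01236 = 0.0020599, 1/6 · 0.042338 = 0.0070563; these sum to 0.035126.
The posterior is then P(bag A | data) = 0.039053, P(bag B | data) = 0.0060735, P(bag C | data) = 0.69534, P(bag D | data) = 0.058645, P(bag E | data) = 0.20089.
Averaging over the posterior, P(blue next | data) = (2/3)(0.039053) + (4/5)(0.0060735) + (1/8)(0.69534) + (5/8)(0.058645) + (4/9)(0.20089) = 0.24375.

0.2437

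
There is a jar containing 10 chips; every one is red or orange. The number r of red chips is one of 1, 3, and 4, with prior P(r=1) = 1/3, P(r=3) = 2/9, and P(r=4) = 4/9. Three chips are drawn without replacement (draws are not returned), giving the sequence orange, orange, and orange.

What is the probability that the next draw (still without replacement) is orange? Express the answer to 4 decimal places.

For each hypothesis, P(data | H) works out to: P(data | r = 1) = (9/10)(8/9)(7/8) = 7/10; P(data | r = 3) = (7/10)(6/9)(5/8) = 7/24; P(data | r = 4) = (6/10)(5/9)(4/8) = 1/6.
Multiplying each by its prior: 1/3 · 7/10 = 7/30, 2/9 · 7/24 = 7/108, 4/9 · 1/6 = 2/27; with total 67/180.
Dividing through by the total gives posterior P(r = 1 | data) = 0.62687, P(r = 3 | data) = 0.17413, P(r = 4 | data) = 0.199.
So P(orange next | data) = Σ P(orange next | H) P(H | data) = (6/7)(0.62687) + (4/7)(0.17413) + (3/7)(0.199) = 0.7221.

0.7221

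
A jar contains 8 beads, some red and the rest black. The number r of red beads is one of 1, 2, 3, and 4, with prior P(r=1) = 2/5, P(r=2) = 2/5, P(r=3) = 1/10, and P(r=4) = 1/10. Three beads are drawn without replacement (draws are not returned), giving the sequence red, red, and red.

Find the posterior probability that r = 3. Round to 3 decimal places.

0.200

Compute the likelihood of the observed sequence for each case: P(data | r = 1) = (1/8)(0/7) = 0; P(data | r = 2) = (2/8)(1/7)(0/6) = 0; P(data | r = 3) = (3/8)(2/7)(1/6) = 1/56; P(data | r = 4) = (4/8)(3/7)(2/6) = 1/14.
Weighting by the prior gives 2/5 · 0 = 0, 2/5 · 0 = 0, 1/10 · 1/56 = 1/560, 1/10 · 1/14 = 1/140; with total 1/112.
So P(r = 3 | data) = (1/560) / (1/112) = 1/5.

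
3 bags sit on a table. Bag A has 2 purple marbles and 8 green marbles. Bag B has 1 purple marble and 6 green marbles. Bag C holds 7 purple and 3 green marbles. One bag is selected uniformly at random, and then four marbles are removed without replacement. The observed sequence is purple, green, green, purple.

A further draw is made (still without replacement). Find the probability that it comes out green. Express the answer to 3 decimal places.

0.423

The likelihood of the observed sequence under each hypothesis: P(data | bag A) = (2/10)(8/9)(7/8)(1/7) = 1/45; P(data | bag B) = (1/7)(6/6)(5/5)(0/4) = 0; P(data | bag C) = (7/10)(3/9)(2/8)(6/7) = 1/20.
The prior-weighted likelihoods are 1/3 · 1/45 = 1/135, 1/3 · 0 = 0, 1/3 · 1/20 = 1/60; with total 13/540.
Normalising, the posterior is P(bag A | data) = 4/13, P(bag B | data) = 0, P(bag C | data) = 9/13.
So P(green next | data) = Σ P(green next | H) P(H | data) = (1)(4/13) + (1/6)(9/13) = 11/26.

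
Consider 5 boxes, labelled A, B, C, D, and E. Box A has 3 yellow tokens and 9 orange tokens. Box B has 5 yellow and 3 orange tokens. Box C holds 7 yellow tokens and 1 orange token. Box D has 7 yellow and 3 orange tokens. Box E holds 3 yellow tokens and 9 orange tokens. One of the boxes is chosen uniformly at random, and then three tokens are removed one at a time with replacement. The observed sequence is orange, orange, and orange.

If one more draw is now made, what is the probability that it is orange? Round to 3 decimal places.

0.714

The likelihood of the observed sequence under each hypothesis: P(data | box A) = (9/12)(9/12)(9/12) = 0.42188; P(data | box B) = (3/8)(3/8)(3/8) = 0.052734; P(data | box C) = (1/8)(1/8)(1/8) = 0.0019531; P(data | box D) = (3/10)(3/10)(3/10) = 0.027; P(data | box E) = (9/12)(9/12)(9/12) = 0.42188.
Multiplying each by its prior: 1/5 · 0.42188 = 0.084375, 1/5 · 0.052734 = 0.010547, 1/5 · 0.0019531 = 0.00039063, 1/5 · 0.027 = 0.0054, 1/5 · 0.42188 = 0.084375; with total 0.18509.
Dividing through by the total gives posterior P(box A | data) = 0.45587, P(box B | data) = 0.056983, P(box C | data) = 0.0021105, P(box D | data) = 0.029175, P(box E | data) = 0.45587.
Averaging over the posterior, P(orange next | data) = (3/4)(0.45587) + (3/8)(0.056983) + (1/8)(0.0021105) + (3/10)(0.029175) + (3/4)(0.45587) = 0.71418.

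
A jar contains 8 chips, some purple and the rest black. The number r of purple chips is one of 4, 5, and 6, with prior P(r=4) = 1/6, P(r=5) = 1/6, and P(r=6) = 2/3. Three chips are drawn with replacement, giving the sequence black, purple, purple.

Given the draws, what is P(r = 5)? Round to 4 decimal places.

0.1756

Under each hypothesis, the probability of the observed sequence is: P(data | r = 4) = (4/8)(4/8)(4/8) = 0.125; P(data | r = 5) = (3/8)(5/8)(5/8) = 0.14648; P(data | r = 6) = (2/8)(6/8)(6/8) = 0.14062.
Weighting by the prior gives 1/6 · 0.125 = 0.020833, 1/6 · 0.14648 = 0.024414, 2/3 · 0.14062 = 0.09375; summing to 0.139.
Therefore the posterior P(r = 5 | data) = (0.024414) / (0.139) = 0.17564.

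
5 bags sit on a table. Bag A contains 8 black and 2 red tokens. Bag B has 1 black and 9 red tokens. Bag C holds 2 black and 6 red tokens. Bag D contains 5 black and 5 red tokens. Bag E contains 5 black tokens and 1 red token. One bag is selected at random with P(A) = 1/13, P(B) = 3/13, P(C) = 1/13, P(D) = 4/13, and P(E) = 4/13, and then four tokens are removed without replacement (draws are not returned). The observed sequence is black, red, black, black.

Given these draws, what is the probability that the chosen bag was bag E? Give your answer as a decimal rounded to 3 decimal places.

0.642

Compute the likelihood of the observed sequence for each case: P(data | bag A) = (8/10)(2/9)(7/8)(6/7) = 0.13333; P(data | bag B) = (1/10)(9/9)(0/8) = 0; P(data | bag C) = (2/8)(6/7)(1/6)(0/5) = 0; P(data | bag D) = (5/10)(5/9)(4/8)(3/7) = 0.059524; P(data | bag E) = (5/6)(1/5)(4/4)(3/3) = 0.16667.
The prior-weighted likelihoods are 1/13 · 0.13333 = 0.010256, 3/13 · 0 = 0, 1/13 · 0 = 0, 4/13 · 0.059524 = 0.018315, 4/13 · 0.16667 = 0.051282; summing to 0.079853.
Hence P(bag E | data) = (0.051282) / (0.079853) = 0.6422.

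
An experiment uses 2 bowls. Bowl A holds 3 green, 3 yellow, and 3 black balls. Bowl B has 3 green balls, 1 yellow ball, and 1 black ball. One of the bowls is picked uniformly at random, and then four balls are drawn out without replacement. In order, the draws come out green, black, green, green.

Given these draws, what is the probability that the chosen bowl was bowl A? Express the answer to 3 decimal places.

0.106

Under each hypothesis, the probability of the observed sequence is: P(data | bowl A) = (3/9)(3/8)(2/7)(1/6) = 0.0059524; P(data | bowl B) = (3/5)(1/4)(2/3)(1/2) = 0.05.
The prior-weighted likelihoods are 1/2 · 0.0059524 = 0.0029762, 1/2 · 0.05 = 0.025; with total 0.027976.
Therefore the posterior P(bowl A | data) = (0.0029762) / (0.027976) = 0.10638.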